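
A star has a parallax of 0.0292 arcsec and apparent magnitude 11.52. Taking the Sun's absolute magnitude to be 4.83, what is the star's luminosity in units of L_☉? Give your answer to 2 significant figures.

d = 1/p = 1/0.0292″ = 34.25 pc
M = m − 5 log₁₀ d + 5 = 11.52 − 5·1.5346 + 5 = 8.847
M − M_☉ = 8.847 − 4.83 = 4.017
L/L_☉ = 10^(−0.4 × 4.017) = 0.02473

L/L_☉ ≈ 0.025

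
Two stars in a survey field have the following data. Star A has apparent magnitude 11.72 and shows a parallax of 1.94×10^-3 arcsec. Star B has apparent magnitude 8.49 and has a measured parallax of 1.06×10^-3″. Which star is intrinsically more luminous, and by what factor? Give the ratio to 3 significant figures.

Star A: d = 1/p = 1/1.94×10^-3″ = 515.5 pc
Star A: M = m − 5 log₁₀ d + 5 = 11.72 − 5·2.7122 + 5 = 3.159
Star B: d = 1/p = 1/1.06×10^-3″ = 943.4 pc
Star B: M = m − 5 log₁₀ d + 5 = 8.49 − 5·2.9747 + 5 = -1.383
ΔM = M_A − M_B = 3.159 − (-1.383) = 4.542; smaller M is more luminous → Star B.
L ratio = 10^(0.4 |ΔM|) = 10^1.817 = 65.61

Star B is more luminous, by a factor of 65.6.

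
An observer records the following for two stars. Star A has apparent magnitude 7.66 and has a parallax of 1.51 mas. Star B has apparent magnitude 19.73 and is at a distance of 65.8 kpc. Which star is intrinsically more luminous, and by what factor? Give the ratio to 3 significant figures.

Star A: p = 1.51 mas = 1.51×10^-3″ → d = 1/p = 662.3 pc
Star A: M = m − 5 log₁₀ d + 5 = 7.66 − 5·2.8210 + 5 = -1.445
Star B: d = 65.8 kpc = 65800 pc
Star B: M = m − 5 log₁₀ d + 5 = 19.73 − 5·4.8182 + 5 = 0.639
ΔM = M_A − M_B = -1.445 − (0.639) = -2.084; smaller M is more luminous → Star A.
L ratio = 10^(0.4 |ΔM|) = 10^0.834 = 6.817

Star A is more luminous, by a factor of 6.82.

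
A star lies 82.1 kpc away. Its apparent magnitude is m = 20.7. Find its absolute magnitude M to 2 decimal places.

M ≈ 1.13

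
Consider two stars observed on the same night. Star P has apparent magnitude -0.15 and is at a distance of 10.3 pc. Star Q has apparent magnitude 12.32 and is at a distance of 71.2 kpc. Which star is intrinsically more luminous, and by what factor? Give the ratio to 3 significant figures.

Star P: M = m − 5 log₁₀ d + 5 = -0.15 − 5·1.0128 + 5 = -0.214
Star Q: d = 71.2 kpc = 71200 pc
Star Q: M = m − 5 log₁₀ d + 5 = 12.32 − 5·4.8525 + 5 = -6.942
ΔM = M_P − M_Q = -0.214 − (-6.942) = 6.728; smaller M is more luminous → Star Q.
L ratio = 10^(0.4 |ΔM|) = 10^2.691 = 491.2

Star Q is more luminous, by a factor of 491.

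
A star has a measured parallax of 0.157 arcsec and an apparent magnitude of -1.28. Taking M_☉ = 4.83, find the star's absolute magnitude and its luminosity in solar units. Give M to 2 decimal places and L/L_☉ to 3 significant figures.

M ≈ -0.30; L/L_☉ ≈ 113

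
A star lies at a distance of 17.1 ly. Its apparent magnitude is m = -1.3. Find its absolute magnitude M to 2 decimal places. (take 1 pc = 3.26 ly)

d = 17.1 ly / 3.26 = 5.245 pc
5 log₁₀(d/10 pc) = 5 log₁₀(5.245) − 5 = -1.401
M = m − 5 log₁₀(d/10) = -1.3 + 1.401 = 0.101

M ≈ 0.10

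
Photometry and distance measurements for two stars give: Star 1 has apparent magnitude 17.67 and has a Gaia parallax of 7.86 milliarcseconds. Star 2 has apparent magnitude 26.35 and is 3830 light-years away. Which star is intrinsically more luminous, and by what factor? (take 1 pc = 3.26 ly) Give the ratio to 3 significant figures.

Star 1 is more luminous, by a factor of 34.8.

Star 1: p = 7.86 mas = 7.86×10^-3″ → d = 1/p = 127.2 pc
Star 1: M = m − 5 log₁₀ d + 5 = 17.67 − 5·2.1046 + 5 = 12.147
Star 2: d = 3830 ly / 3.26 = 1175 pc
Star 2: M = m − 5 log₁₀ d + 5 = 26.35 − 5·3.0700 + 5 = 16.000
ΔM = M_1 − M_2 = 12.147 − (16.000) = -3.853; smaller M is more luminous → Star 1.
L ratio = 10^(0.4 |ΔM|) = 10^1.541 = 34.77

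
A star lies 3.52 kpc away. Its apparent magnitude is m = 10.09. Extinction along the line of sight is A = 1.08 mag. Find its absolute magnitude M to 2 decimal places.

M ≈ -3.72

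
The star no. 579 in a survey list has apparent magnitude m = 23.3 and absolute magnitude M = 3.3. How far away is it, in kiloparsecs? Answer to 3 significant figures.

Distance modulus: m − M = 23.3 − (3.3) = 20.000
m − M = 5 log₁₀ d − 5
log₁₀ d = (m − M)/5 + 1 = 5.0000
d = 10^5.0000 = 100000 pc
= 100.0 kpc

d ≈ 100 kpc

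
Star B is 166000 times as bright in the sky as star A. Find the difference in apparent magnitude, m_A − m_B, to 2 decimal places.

m_A − m_B ≈ 13.05

Pogson: Δm = −2.5 log₁₀(ratio) = −2.5 log₁₀(166000) = −2.5 × 5.2201 = -13.050
Star B is brighter so has the smaller magnitude: m_A − m_B is positive.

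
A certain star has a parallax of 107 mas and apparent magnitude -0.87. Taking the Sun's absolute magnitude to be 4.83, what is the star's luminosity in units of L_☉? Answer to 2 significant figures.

d = 1/p = 1000/107 mas = 9.346 pc
M = m − 5 log₁₀ d + 5 = -0.87 − 5·0.9706 + 5 = -0.723
M − M_☉ = -0.723 − 4.83 = -5.553
L/L_☉ = 10^(−0.4 × -5.553) = 166.4

L/L_☉ ≈ 170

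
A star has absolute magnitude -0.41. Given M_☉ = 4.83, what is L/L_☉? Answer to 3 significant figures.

L/L_☉ ≈ 125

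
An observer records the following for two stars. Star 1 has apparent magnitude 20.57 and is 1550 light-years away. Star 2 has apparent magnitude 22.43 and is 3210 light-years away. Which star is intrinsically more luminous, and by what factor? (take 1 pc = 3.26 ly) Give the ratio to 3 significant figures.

Star 1 is more luminous, by a factor of 1.29.

Star 1: d = 1550 ly / 3.26 = 475.5 pc
Star 1: M = m − 5 log₁₀ d + 5 = 20.57 − 5·2.6771 + 5 = 12.184
Star 2: d = 3210 ly / 3.26 = 984.7 pc
Star 2: M = m − 5 log₁₀ d + 5 = 22.43 − 5·2.9933 + 5 = 12.464
ΔM = M_1 − M_2 = 12.184 − (12.464) = -0.279; smaller M is more luminous → Star 1.
L ratio = 10^(0.4 |ΔM|) = 10^0.112 = 1.293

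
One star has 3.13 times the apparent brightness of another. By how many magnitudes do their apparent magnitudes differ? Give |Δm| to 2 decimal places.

|Δm| ≈ 1.24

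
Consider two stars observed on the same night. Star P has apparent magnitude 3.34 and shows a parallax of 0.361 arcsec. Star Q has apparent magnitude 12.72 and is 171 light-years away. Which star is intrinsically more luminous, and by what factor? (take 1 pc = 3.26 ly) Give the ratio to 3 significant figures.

Star P is more luminous, by a factor of 15.8.

Star P: d = 1/p = 1/0.361″ = 2.770 pc
Star P: M = m − 5 log₁₀ d + 5 = 3.34 − 5·0.4425 + 5 = 6.128
Star Q: d = 171 ly / 3.26 = 52.45 pc
Star Q: M = m − 5 log₁₀ d + 5 = 12.72 − 5·1.7198 + 5 = 9.121
ΔM = M_P − M_Q = 6.128 − (9.121) = -2.994; smaller M is more luminous → Star P.
L ratio = 10^(0.4 |ΔM|) = 10^1.197 = 15.76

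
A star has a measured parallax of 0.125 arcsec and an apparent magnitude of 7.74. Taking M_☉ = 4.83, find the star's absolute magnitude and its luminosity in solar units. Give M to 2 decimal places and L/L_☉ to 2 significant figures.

d = 1/p = 1/0.125″ = 8.000 pc
M = m − 5 log₁₀ d + 5 = 7.74 − 5·0.9031 + 5 = 8.225
M − M_☉ = 8.225 − 4.83 = 3.395
L/L_☉ = 10^(−0.4 × 3.395) = 0.04387

M ≈ 8.22; L/L_☉ ≈ 0.044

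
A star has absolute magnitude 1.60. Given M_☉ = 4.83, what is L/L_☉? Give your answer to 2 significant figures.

M − M_☉ = 1.60 − 4.83 = -3.230
L/L_☉ = 10^(−0.4 (M − M_☉)) = 10^1.292 = 19.59

L/L_☉ ≈ 20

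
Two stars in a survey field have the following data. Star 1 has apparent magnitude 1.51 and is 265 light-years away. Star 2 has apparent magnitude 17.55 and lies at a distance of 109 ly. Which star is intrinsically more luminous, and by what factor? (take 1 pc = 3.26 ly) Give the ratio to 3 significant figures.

Star 1 is more luminous, by a factor of 1.54×10^7.

Star 1: d = 265 ly / 3.26 = 81.29 pc
Star 1: M = m − 5 log₁₀ d + 5 = 1.51 − 5·1.9100 + 5 = -3.040
Star 2: d = 109 ly / 3.26 = 33.44 pc
Star 2: M = m − 5 log₁₀ d + 5 = 17.55 − 5·1.5242 + 5 = 14.929
ΔM = M_1 − M_2 = -3.040 − (14.929) = -17.969; smaller M is more luminous → Star 1.
L ratio = 10^(0.4 |ΔM|) = 10^7.188 = 1.540×10^7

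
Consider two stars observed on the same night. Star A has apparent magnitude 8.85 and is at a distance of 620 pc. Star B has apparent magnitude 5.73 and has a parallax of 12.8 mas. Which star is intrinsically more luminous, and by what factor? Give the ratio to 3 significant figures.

Star A: M = m − 5 log₁₀ d + 5 = 8.85 − 5·2.7924 + 5 = -0.112
Star B: p = 12.8 mas = 0.0128″ → d = 1/p = 78.12 pc
Star B: M = m − 5 log₁₀ d + 5 = 5.73 − 5·1.8928 + 5 = 1.266
ΔM = M_A − M_B = -0.112 − (1.266) = -1.378; smaller M is more luminous → Star A.
L ratio = 10^(0.4 |ΔM|) = 10^0.551 = 3.558

Star A is more luminous, by a factor of 3.56.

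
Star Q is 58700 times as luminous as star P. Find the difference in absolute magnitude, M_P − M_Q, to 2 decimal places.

Pogson: ΔM = −2.5 log₁₀(ratio) = −2.5 log₁₀(58700) = −2.5 × 4.7686 = -11.922
Star Q is brighter so has the smaller magnitude: M_P − M_Q is positive.

M_P − M_Q ≈ 11.92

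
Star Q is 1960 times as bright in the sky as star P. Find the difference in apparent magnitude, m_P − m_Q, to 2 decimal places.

m_P − m_Q ≈ 8.23

Pogson: Δm = −2.5 log₁₀(ratio) = −2.5 log₁₀(1960) = −2.5 × 3.2923 = -8.231
Star Q is brighter so has the smaller magnitude: m_P − m_Q is positive.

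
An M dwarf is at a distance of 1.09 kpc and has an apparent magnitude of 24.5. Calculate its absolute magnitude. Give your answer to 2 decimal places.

M ≈ 14.31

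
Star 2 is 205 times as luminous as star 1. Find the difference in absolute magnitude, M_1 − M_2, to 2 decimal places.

Pogson: ΔM = −2.5 log₁₀(ratio) = −2.5 log₁₀(205) = −2.5 × 2.3118 = -5.779
Star 2 is brighter so has the smaller magnitude: M_1 − M_2 is positive.

M_1 − M_2 ≈ 5.78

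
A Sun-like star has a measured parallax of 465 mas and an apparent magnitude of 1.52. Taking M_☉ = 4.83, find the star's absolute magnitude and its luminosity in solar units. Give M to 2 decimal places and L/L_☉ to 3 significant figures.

M ≈ 4.86; L/L_☉ ≈ 0.975

d = 1/p = 1000/465 mas = 2.151 pc
M = m − 5 log₁₀ d + 5 = 1.52 − 5·0.3325 + 5 = 4.857
M − M_☉ = 4.857 − 4.83 = 0.027
L/L_☉ = 10^(−0.4 × 0.027) = 0.9752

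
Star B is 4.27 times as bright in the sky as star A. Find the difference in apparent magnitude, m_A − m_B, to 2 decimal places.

Pogson: Δm = −2.5 log₁₀(ratio) = −2.5 log₁₀(4.27) = −2.5 × 0.6304 = -1.576
Star B is brighter so has the smaller magnitude: m_A − m_B is positive.

m_A − m_B ≈ 1.58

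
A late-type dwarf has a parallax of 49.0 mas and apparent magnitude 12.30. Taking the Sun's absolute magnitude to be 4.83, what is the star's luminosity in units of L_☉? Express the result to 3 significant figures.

L/L_☉ ≈ 4.28×10^-3

d = 1/p = 1000/49.0 mas = 20.41 pc
M = m − 5 log₁₀ d + 5 = 12.30 − 5·1.3098 + 5 = 10.751
M − M_☉ = 10.751 − 4.83 = 5.921
L/L_☉ = 10^(−0.4 × 5.921) = 4.282×10^-3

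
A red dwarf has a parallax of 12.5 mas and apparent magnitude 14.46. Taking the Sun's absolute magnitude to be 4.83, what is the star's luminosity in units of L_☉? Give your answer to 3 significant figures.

L/L_☉ ≈ 9.00×10^-3

d = 1/p = 1000/12.5 mas = 80.00 pc
M = m − 5 log₁₀ d + 5 = 14.46 − 5·1.9031 + 5 = 9.945
M − M_☉ = 9.945 − 4.83 = 5.115
L/L_☉ = 10^(−0.4 × 5.115) = 8.999×10^-3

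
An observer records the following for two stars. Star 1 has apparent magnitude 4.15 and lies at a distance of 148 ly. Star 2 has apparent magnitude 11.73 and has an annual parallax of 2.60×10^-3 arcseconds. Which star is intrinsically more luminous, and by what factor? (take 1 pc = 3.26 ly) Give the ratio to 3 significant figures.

Star 1: d = 148 ly / 3.26 = 45.40 pc
Star 1: M = m − 5 log₁₀ d + 5 = 4.15 − 5·1.6570 + 5 = 0.865
Star 2: d = 1/p = 1/2.60×10^-3″ = 384.6 pc
Star 2: M = m − 5 log₁₀ d + 5 = 11.73 − 5·2.5850 + 5 = 3.805
ΔM = M_1 − M_2 = 0.865 − (3.805) = -2.940; smaller M is more luminous → Star 1.
L ratio = 10^(0.4 |ΔM|) = 10^1.176 = 15.00

Star 1 is more luminous, by a factor of 15.0.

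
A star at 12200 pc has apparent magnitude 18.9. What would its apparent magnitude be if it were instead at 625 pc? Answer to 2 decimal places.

Flux ∝ 1/d², so Δm = 5 log₁₀(d₂/d₁) = 5 log₁₀(625/12200) = -6.452
m₂ = m₁ + Δm = 18.9 + (-6.452) = 12.448

m ≈ 12.45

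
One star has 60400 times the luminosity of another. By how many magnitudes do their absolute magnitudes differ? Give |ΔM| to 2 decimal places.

|ΔM| ≈ 11.95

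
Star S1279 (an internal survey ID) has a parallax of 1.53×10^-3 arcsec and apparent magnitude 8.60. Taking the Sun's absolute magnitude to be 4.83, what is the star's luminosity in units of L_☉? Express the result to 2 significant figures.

L/L_☉ ≈ 130

d = 1/p = 1/1.53×10^-3″ = 653.6 pc
M = m − 5 log₁₀ d + 5 = 8.60 − 5·2.8153 + 5 = -0.477
M − M_☉ = -0.477 − 4.83 = -5.307
L/L_☉ = 10^(−0.4 × -5.307) = 132.6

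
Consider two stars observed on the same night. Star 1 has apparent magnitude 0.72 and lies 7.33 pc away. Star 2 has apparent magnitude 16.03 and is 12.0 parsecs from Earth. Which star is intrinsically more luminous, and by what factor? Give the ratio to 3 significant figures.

Star 1 is more luminous, by a factor of 496000.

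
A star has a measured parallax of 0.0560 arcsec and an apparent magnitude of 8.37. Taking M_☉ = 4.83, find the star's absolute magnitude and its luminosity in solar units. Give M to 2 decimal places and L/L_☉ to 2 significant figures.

M ≈ 7.11; L/L_☉ ≈ 0.12

d = 1/p = 1/0.0560″ = 17.86 pc
M = m − 5 log₁₀ d + 5 = 8.37 − 5·1.2518 + 5 = 7.111
M − M_☉ = 7.111 − 4.83 = 2.281
L/L_☉ = 10^(−0.4 × 2.281) = 0.1224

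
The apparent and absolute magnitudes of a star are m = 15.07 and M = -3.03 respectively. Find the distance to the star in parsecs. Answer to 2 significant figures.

Distance modulus: m − M = 15.07 − (-3.03) = 18.100
m − M = 5 log₁₀ d − 5
log₁₀ d = (m − M)/5 + 1 = 4.6200
d = 10^4.6200 = 41690 pc

d ≈ 42000 pc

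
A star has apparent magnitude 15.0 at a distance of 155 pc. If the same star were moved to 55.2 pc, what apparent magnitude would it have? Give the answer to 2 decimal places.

Flux ∝ 1/d², so Δm = 5 log₁₀(d₂/d₁) = 5 log₁₀(55.2/155) = -2.242
m₂ = m₁ + Δm = 15.0 + (-2.242) = 12.758

m ≈ 12.76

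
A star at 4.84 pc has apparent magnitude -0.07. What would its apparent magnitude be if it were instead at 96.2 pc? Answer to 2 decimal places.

m ≈ 6.42

Flux ∝ 1/d², so Δm = 5 log₁₀(d₂/d₁) = 5 log₁₀(96.2/4.84) = 6.492
m₂ = m₁ + Δm = -0.07 + (6.492) = 6.422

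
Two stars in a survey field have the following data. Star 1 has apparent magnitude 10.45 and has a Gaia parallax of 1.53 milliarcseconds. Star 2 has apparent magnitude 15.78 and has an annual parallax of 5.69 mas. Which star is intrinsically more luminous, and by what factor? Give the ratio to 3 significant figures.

Star 1 is more luminous, by a factor of 1870.

Star 1: p = 1.53 mas = 1.53×10^-3″ → d = 1/p = 653.6 pc
Star 1: M = m − 5 log₁₀ d + 5 = 10.45 − 5·2.8153 + 5 = 1.373
Star 2: p = 5.69 mas = 5.69×10^-3″ → d = 1/p = 175.7 pc
Star 2: M = m − 5 log₁₀ d + 5 = 15.78 − 5·2.2449 + 5 = 9.556
ΔM = M_1 − M_2 = 1.373 − (9.556) = -8.182; smaller M is more luminous → Star 1.
L ratio = 10^(0.4 |ΔM|) = 10^3.273 = 1874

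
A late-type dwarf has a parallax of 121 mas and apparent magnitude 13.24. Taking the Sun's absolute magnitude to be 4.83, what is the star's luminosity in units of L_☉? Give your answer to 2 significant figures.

d = 1/p = 1000/121 mas = 8.264 pc
M = m − 5 log₁₀ d + 5 = 13.24 − 5·0.9172 + 5 = 13.654
M − M_☉ = 13.654 − 4.83 = 8.824
L/L_☉ = 10^(−0.4 × 8.824) = 2.954×10^-4

L/L_☉ ≈ 3.0×10^-4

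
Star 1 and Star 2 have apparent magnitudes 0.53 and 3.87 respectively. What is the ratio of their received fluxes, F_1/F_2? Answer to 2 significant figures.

Δm = 0.53 − (3.87) = -3.34
Flux ratio = 10^(−0.4 Δm) = 10^(−0.4 × -3.34) = 10^1.336 = 21.68

F_1/F_2 ≈ 22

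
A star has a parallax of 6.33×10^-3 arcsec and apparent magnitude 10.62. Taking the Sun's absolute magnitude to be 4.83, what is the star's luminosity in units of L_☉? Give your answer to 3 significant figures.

L/L_☉ ≈ 1.21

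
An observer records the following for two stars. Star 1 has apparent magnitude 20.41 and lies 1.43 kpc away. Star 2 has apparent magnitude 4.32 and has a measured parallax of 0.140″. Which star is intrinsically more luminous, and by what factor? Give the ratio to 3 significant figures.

Star 1: d = 1.43 kpc = 1430 pc
Star 1: M = m − 5 log₁₀ d + 5 = 20.41 − 5·3.1553 + 5 = 9.633
Star 2: d = 1/p = 1/0.140″ = 7.143 pc
Star 2: M = m − 5 log₁₀ d + 5 = 4.32 − 5·0.8539 + 5 = 5.051
ΔM = M_1 − M_2 = 9.633 − (5.051) = 4.583; smaller M is more luminous → Star 2.
L ratio = 10^(0.4 |ΔM|) = 10^1.833 = 68.09

Star 2 is more luminous, by a factor of 68.1.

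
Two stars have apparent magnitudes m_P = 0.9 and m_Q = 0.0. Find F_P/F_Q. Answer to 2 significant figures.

F_P/F_Q ≈ 0.44

Magnitude difference = 0.9
Flux ratio = 10^(−0.4 Δm) = 10^(−0.4 × 0.9) = 10^-0.360 = 0.4365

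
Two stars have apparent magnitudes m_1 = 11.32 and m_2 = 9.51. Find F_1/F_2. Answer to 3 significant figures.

Magnitude difference = 1.81
Flux ratio = 10^(−0.4 Δm) = 10^(−0.4 × 1.81) = 10^-0.724 = 0.1888

F_1/F_2 ≈ 0.189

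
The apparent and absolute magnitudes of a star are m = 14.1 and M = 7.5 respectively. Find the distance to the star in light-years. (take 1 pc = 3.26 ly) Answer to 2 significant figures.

d ≈ 680 ly

Distance modulus: m − M = 14.1 − (7.5) = 6.600
m − M = 5 log₁₀ d − 5
log₁₀ d = (m − M)/5 + 1 = 2.3200
d = 10^2.3200 = 208.9 pc
= 681.1 ly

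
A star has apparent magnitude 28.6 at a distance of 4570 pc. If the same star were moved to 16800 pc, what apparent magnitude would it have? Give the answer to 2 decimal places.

m ≈ 31.43

Flux ∝ 1/d², so Δm = 5 log₁₀(d₂/d₁) = 5 log₁₀(16800/4570) = 2.827
m₂ = m₁ + Δm = 28.6 + (2.827) = 31.427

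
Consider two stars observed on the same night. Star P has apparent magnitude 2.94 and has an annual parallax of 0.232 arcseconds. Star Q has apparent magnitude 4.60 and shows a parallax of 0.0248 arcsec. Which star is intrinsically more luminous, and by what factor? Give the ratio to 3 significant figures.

Star Q is more luminous, by a factor of 19.0.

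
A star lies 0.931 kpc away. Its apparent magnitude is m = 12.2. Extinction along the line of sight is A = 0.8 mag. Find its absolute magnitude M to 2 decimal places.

M ≈ 1.56

d = 0.931 kpc = 931.0 pc
5 log₁₀(d/10 pc) = 5 log₁₀(931.0) − 5 = 9.845
M = m − 5 log₁₀(d/10) − A = 12.2 − 9.845 − 0.8 = 1.555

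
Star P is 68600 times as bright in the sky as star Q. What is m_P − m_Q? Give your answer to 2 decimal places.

m_P − m_Q ≈ -12.09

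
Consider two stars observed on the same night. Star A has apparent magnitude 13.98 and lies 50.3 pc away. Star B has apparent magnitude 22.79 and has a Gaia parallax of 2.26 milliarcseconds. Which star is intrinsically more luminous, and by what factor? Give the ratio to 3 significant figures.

Star A is more luminous, by a factor of 43.2.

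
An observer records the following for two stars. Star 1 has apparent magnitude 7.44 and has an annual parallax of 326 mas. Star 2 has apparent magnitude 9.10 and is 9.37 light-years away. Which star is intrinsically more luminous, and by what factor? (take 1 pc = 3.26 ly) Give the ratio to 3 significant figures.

Star 1 is more luminous, by a factor of 5.25.

Star 1: p = 326 mas = 0.326″ → d = 1/p = 3.067 pc
Star 1: M = m − 5 log₁₀ d + 5 = 7.44 − 5·0.4868 + 5 = 10.006
Star 2: d = 9.37 ly / 3.26 = 2.874 pc
Star 2: M = m − 5 log₁₀ d + 5 = 9.10 − 5·0.4585 + 5 = 11.807
ΔM = M_1 − M_2 = 10.006 − (11.807) = -1.801; smaller M is more luminous → Star 1.
L ratio = 10^(0.4 |ΔM|) = 10^0.721 = 5.254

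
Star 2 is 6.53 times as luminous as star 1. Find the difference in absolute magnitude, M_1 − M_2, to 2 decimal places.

M_1 − M_2 ≈ 2.04

Pogson: ΔM = −2.5 log₁₀(ratio) = −2.5 log₁₀(6.53) = −2.5 × 0.8149 = -2.037
Star 2 is brighter so has the smaller magnitude: M_1 − M_2 is positive.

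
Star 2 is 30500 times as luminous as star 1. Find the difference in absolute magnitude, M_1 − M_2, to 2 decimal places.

M_1 − M_2 ≈ 11.21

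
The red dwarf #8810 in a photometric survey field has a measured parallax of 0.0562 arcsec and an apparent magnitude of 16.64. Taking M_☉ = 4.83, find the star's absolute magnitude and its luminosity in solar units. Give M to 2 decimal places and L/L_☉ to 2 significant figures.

d = 1/p = 1/0.0562″ = 17.79 pc
M = m − 5 log₁₀ d + 5 = 16.64 − 5·1.2503 + 5 = 15.389
M − M_☉ = 15.389 − 4.83 = 10.559
L/L_☉ = 10^(−0.4 × 10.559) = 5.978×10^-5

M ≈ 15.39; L/L_☉ ≈ 6.0×10^-5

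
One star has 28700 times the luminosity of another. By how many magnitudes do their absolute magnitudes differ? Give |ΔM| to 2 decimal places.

|ΔM| ≈ 11.14

Pogson: ΔM = −2.5 log₁₀(ratio) = −2.5 log₁₀(28700) = −2.5 × 4.4579 = -11.145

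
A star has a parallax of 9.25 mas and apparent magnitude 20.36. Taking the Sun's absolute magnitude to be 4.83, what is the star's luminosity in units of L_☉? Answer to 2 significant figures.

d = 1/p = 1000/9.25 mas = 108.1 pc
M = m − 5 log₁₀ d + 5 = 20.36 − 5·2.0339 + 5 = 15.191
M − M_☉ = 15.191 − 4.83 = 10.361
L/L_☉ = 10^(−0.4 × 10.361) = 7.173×10^-5

L/L_☉ ≈ 7.2×10^-5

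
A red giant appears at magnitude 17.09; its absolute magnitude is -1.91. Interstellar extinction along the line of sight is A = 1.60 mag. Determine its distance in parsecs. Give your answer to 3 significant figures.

m − M = 5 log₁₀(d/10 pc) + A  ⇒  17.09 − (-1.91) − 1.60 = 5 log₁₀(d/10)
17.400 = 5 log₁₀(d/10)
log₁₀ d = (m − M − A)/5 + 1 = 4.4800
d = 10^4.4800 = 30200 pc

d ≈ 30200 pc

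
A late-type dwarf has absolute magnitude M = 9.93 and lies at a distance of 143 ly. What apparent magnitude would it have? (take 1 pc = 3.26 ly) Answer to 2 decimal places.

d = 143 ly / 3.26 = 43.87 pc
m = M + 5 log₁₀ d − 5 = 9.93 + 5·1.6421 − 5 = 13.141

m ≈ 13.14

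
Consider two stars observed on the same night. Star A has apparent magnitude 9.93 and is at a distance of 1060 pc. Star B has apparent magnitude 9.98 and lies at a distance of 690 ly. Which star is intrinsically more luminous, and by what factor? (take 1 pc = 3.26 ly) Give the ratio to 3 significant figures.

Star A: M = m − 5 log₁₀ d + 5 = 9.93 − 5·3.0253 + 5 = -0.197
Star B: d = 690 ly / 3.26 = 211.7 pc
Star B: M = m − 5 log₁₀ d + 5 = 9.98 − 5·2.3256 + 5 = 3.352
ΔM = M_A − M_B = -0.197 − (3.352) = -3.548; smaller M is more luminous → Star A.
L ratio = 10^(0.4 |ΔM|) = 10^1.419 = 26.26

Star A is more luminous, by a factor of 26.3.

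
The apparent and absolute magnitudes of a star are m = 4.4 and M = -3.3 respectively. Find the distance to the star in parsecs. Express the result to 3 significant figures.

μ = m − M = 7.700
m − M = 5 log₁₀ d − 5
log₁₀ d = (m − M)/5 + 1 = 2.5400
d = 10^2.5400 = 346.7 pc

d ≈ 347 pc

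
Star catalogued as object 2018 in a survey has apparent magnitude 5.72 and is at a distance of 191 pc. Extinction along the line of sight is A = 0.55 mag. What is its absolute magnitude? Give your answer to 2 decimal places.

M ≈ -1.24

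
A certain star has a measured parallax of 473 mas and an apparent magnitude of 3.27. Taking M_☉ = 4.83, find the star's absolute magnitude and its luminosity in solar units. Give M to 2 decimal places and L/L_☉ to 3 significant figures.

M ≈ 6.64; L/L_☉ ≈ 0.188

d = 1/p = 1000/473 mas = 2.114 pc
M = m − 5 log₁₀ d + 5 = 3.27 − 5·0.3251 + 5 = 6.644
M − M_☉ = 6.644 − 4.83 = 1.814
L/L_☉ = 10^(−0.4 × 1.814) = 0.1881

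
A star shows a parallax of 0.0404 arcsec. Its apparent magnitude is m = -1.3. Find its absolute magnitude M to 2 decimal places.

M ≈ -3.27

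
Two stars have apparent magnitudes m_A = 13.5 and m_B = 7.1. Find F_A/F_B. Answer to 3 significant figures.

Δm = 13.5 − (7.1) = 6.4
Flux ratio = 10^(−0.4 Δm) = 10^(−0.4 × 6.4) = 10^-2.560 = 2.754×10^-3

F_A/F_B ≈ 2.75×10^-3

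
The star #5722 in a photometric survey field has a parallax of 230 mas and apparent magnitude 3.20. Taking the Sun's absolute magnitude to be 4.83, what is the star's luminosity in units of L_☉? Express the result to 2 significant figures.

d = 1/p = 1000/230 mas = 4.348 pc
M = m − 5 log₁₀ d + 5 = 3.20 − 5·0.6383 + 5 = 5.009
M − M_☉ = 5.009 − 4.83 = 0.179
L/L_☉ = 10^(−0.4 × 0.179) = 0.8483

L/L_☉ ≈ 0.85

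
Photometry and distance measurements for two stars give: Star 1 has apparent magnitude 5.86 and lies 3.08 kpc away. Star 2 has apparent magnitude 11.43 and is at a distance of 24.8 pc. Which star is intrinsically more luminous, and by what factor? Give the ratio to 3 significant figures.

Star 1 is more luminous, by a factor of 2.61×10^6.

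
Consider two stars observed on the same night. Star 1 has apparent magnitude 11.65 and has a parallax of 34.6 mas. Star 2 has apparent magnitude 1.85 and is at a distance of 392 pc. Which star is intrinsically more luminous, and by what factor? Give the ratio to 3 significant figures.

Star 1: p = 34.6 mas = 0.0346″ → d = 1/p = 28.90 pc
Star 1: M = m − 5 log₁₀ d + 5 = 11.65 − 5·1.4609 + 5 = 9.345
Star 2: M = m − 5 log₁₀ d + 5 = 1.85 − 5·2.5933 + 5 = -6.116
ΔM = M_1 − M_2 = 9.345 − (-6.116) = 15.462; smaller M is more luminous → Star 2.
L ratio = 10^(0.4 |ΔM|) = 10^6.185 = 1.530×10^6

Star 2 is more luminous, by a factor of 1.53×10^6.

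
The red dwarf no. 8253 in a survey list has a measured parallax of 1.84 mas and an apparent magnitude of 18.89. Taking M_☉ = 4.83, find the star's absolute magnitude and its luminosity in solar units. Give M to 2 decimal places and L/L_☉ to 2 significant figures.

M ≈ 10.21; L/L_☉ ≈ 7.0×10^-3

d = 1/p = 1000/1.84 mas = 543.5 pc
M = m − 5 log₁₀ d + 5 = 18.89 − 5·2.7352 + 5 = 10.214
M − M_☉ = 10.214 − 4.83 = 5.384
L/L_☉ = 10^(−0.4 × 5.384) = 7.020×10^-3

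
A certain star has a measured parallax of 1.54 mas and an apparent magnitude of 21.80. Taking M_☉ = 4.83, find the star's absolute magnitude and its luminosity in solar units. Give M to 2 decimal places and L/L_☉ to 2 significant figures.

M ≈ 12.74; L/L_☉ ≈ 6.9×10^-4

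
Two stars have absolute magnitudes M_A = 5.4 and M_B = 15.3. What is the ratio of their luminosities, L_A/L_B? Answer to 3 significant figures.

ΔM = M_A − M_B = -9.9
L_A/L_B = 10^(−0.4 ΔM) = 10^3.960 = 9120

L_A/L_B ≈ 9120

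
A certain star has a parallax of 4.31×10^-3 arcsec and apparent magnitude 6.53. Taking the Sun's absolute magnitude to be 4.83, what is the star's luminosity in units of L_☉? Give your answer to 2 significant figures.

L/L_☉ ≈ 110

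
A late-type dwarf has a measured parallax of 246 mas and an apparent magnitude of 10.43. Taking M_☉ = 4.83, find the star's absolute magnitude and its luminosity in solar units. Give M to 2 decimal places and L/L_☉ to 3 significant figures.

d = 1/p = 1000/246 mas = 4.065 pc
M = m − 5 log₁₀ d + 5 = 10.43 − 5·0.6091 + 5 = 12.385
M − M_☉ = 12.385 − 4.83 = 7.555
L/L_☉ = 10^(−0.4 × 7.555) = 9.509×10^-4

M ≈ 12.38; L/L_☉ ≈ 9.51×10^-4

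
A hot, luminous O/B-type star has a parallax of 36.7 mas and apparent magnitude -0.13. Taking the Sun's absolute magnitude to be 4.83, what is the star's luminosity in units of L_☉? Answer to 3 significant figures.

d = 1/p = 1000/36.7 mas = 27.25 pc
M = m − 5 log₁₀ d + 5 = -0.13 − 5·1.4353 + 5 = -2.307
M − M_☉ = -2.307 − 4.83 = -7.137
L/L_☉ = 10^(−0.4 × -7.137) = 715.6

L/L_☉ ≈ 716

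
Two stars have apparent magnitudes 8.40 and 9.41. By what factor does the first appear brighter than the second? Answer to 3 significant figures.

2.54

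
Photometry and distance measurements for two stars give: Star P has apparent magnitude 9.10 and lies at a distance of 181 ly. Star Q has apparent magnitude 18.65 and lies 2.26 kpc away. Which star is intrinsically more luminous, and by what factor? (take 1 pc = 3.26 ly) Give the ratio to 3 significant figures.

Star P is more luminous, by a factor of 3.99.

Star P: d = 181 ly / 3.26 = 55.52 pc
Star P: M = m − 5 log₁₀ d + 5 = 9.10 − 5·1.7445 + 5 = 5.378
Star Q: d = 2.26 kpc = 2260 pc
Star Q: M = m − 5 log₁₀ d + 5 = 18.65 − 5·3.3541 + 5 = 6.879
ΔM = M_P − M_Q = 5.378 − (6.879) = -1.502; smaller M is more luminous → Star P.
L ratio = 10^(0.4 |ΔM|) = 10^0.601 = 3.988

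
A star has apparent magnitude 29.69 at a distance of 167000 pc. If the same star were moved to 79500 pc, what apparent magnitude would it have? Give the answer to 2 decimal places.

Flux ∝ 1/d², so Δm = 5 log₁₀(d₂/d₁) = 5 log₁₀(79500/167000) = -1.612
m₂ = m₁ + Δm = 29.69 + (-1.612) = 28.078

m ≈ 28.08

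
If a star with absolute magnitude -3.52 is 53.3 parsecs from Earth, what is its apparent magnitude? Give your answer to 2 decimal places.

m = M + 5 log₁₀ d − 5 = -3.52 + 5·1.7267 − 5 = 0.114

m ≈ 0.11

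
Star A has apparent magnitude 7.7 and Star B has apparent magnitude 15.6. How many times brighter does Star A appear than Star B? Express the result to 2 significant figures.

Magnitude difference = -7.9
Flux ratio = 10^(−0.4 Δm) = 10^(−0.4 × -7.9) = 10^3.160 = 1445

1400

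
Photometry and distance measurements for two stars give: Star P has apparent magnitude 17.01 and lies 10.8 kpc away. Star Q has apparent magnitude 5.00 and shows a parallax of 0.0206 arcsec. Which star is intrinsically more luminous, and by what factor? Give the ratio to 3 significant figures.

Star P: d = 10.8 kpc = 10800 pc
Star P: M = m − 5 log₁₀ d + 5 = 17.01 − 5·4.0334 + 5 = 1.843
Star Q: d = 1/p = 1/0.0206″ = 48.54 pc
Star Q: M = m − 5 log₁₀ d + 5 = 5.00 − 5·1.6861 + 5 = 1.569
ΔM = M_P − M_Q = 1.843 − (1.569) = 0.274; smaller M is more luminous → Star Q.
L ratio = 10^(0.4 |ΔM|) = 10^0.109 = 1.287

Star Q is more luminous, by a factor of 1.29.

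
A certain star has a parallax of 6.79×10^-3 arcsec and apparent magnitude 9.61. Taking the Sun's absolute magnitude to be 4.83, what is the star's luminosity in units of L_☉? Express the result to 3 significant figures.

L/L_☉ ≈ 2.66

d = 1/p = 1/6.79×10^-3″ = 147.3 pc
M = m − 5 log₁₀ d + 5 = 9.61 − 5·2.1681 + 5 = 3.769
M − M_☉ = 3.769 − 4.83 = -1.061
L/L_☉ = 10^(−0.4 × -1.061) = 2.656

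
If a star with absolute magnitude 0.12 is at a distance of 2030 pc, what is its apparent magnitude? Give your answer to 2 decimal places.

m = M + 5 log₁₀ d − 5 = 0.12 + 5·3.3075 − 5 = 11.657

m ≈ 11.66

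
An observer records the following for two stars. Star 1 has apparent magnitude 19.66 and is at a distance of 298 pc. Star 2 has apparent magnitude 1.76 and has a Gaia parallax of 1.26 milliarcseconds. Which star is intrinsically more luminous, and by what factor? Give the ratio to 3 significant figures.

Star 2 is more luminous, by a factor of 1.03×10^8.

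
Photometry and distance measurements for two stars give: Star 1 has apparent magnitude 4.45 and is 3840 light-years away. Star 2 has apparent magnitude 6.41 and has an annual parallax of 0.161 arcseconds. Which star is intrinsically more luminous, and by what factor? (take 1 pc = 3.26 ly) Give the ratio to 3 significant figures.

Star 1 is more luminous, by a factor of 219000.

Star 1: d = 3840 ly / 3.26 = 1178 pc
Star 1: M = m − 5 log₁₀ d + 5 = 4.45 − 5·3.0711 + 5 = -5.906
Star 2: d = 1/p = 1/0.161″ = 6.211 pc
Star 2: M = m − 5 log₁₀ d + 5 = 6.41 − 5·0.7932 + 5 = 7.444
ΔM = M_1 − M_2 = -5.906 − (7.444) = -13.350; smaller M is more luminous → Star 1.
L ratio = 10^(0.4 |ΔM|) = 10^5.340 = 218700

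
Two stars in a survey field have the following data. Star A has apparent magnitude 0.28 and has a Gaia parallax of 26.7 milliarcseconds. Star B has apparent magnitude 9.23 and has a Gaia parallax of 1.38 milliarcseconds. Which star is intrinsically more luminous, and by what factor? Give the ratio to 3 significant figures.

Star A is more luminous, by a factor of 10.2.

Star A: p = 26.7 mas = 0.0267″ → d = 1/p = 37.45 pc
Star A: M = m − 5 log₁₀ d + 5 = 0.28 − 5·1.5735 + 5 = -2.587
Star B: p = 1.38 mas = 1.38×10^-3″ → d = 1/p = 724.6 pc
Star B: M = m − 5 log₁₀ d + 5 = 9.23 − 5·2.8601 + 5 = -0.071
ΔM = M_A − M_B = -2.587 − (-0.071) = -2.517; smaller M is more luminous → Star A.
L ratio = 10^(0.4 |ΔM|) = 10^1.007 = 10.16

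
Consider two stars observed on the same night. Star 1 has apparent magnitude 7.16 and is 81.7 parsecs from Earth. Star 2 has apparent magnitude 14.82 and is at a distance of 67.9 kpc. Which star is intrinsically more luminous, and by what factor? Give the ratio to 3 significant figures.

Star 1: M = m − 5 log₁₀ d + 5 = 7.16 − 5·1.9122 + 5 = 2.599
Star 2: d = 67.9 kpc = 67900 pc
Star 2: M = m − 5 log₁₀ d + 5 = 14.82 − 5·4.8319 + 5 = -4.339
ΔM = M_1 − M_2 = 2.599 − (-4.339) = 6.938; smaller M is more luminous → Star 2.
L ratio = 10^(0.4 |ΔM|) = 10^2.775 = 596.1

Star 2 is more luminous, by a factor of 596.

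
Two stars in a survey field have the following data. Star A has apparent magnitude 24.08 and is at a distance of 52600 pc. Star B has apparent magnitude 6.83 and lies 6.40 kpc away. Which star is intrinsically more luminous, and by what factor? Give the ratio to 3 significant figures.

Star A: M = m − 5 log₁₀ d + 5 = 24.08 − 5·4.7210 + 5 = 5.475
Star B: d = 6.40 kpc = 6400 pc
Star B: M = m − 5 log₁₀ d + 5 = 6.83 − 5·3.8062 + 5 = -7.201
ΔM = M_A − M_B = 5.475 − (-7.201) = 12.676; smaller M is more luminous → Star B.
L ratio = 10^(0.4 |ΔM|) = 10^5.070 = 117600

Star B is more luminous, by a factor of 118000.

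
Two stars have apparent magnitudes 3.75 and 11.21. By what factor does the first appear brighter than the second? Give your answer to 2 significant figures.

960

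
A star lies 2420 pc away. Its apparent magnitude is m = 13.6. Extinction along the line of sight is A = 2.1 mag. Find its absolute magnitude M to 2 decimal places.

M ≈ -0.42

5 log₁₀(d/10 pc) = 5 log₁₀(2420) − 5 = 11.919
M = m − 5 log₁₀(d/10) − A = 13.6 − 11.919 − 2.1 = -0.419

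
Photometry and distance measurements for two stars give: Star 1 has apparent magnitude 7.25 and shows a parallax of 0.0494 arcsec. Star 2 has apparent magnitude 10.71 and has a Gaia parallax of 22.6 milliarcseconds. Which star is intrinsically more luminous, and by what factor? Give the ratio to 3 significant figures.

Star 1: d = 1/p = 1/0.0494″ = 20.24 pc
Star 1: M = m − 5 log₁₀ d + 5 = 7.25 − 5·1.3063 + 5 = 5.719
Star 2: p = 22.6 mas = 0.0226″ → d = 1/p = 44.25 pc
Star 2: M = m − 5 log₁₀ d + 5 = 10.71 − 5·1.6459 + 5 = 7.481
ΔM = M_1 − M_2 = 5.719 − (7.481) = -1.762; smaller M is more luminous → Star 1.
L ratio = 10^(0.4 |ΔM|) = 10^0.705 = 5.067

Star 1 is more luminous, by a factor of 5.07.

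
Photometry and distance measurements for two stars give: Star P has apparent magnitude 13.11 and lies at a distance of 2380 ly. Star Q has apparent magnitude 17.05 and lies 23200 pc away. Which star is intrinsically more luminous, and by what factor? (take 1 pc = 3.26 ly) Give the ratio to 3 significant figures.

Star P: d = 2380 ly / 3.26 = 730.1 pc
Star P: M = m − 5 log₁₀ d + 5 = 13.11 − 5·2.8634 + 5 = 3.793
Star Q: M = m − 5 log₁₀ d + 5 = 17.05 − 5·4.3655 + 5 = 0.223
ΔM = M_P − M_Q = 3.793 − (0.223) = 3.571; smaller M is more luminous → Star Q.
L ratio = 10^(0.4 |ΔM|) = 10^1.428 = 26.81

Star Q is more luminous, by a factor of 26.8.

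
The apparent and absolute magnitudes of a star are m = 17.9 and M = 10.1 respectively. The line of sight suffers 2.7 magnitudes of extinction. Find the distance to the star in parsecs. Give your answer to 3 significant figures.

d ≈ 105 pc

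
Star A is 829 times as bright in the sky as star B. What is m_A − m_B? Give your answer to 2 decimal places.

m_A − m_B ≈ -7.30

Pogson: Δm = −2.5 log₁₀(ratio) = −2.5 log₁₀(829) = −2.5 × 2.9186 = -7.296
Star A is brighter, so it has the smaller magnitude: the difference is negative.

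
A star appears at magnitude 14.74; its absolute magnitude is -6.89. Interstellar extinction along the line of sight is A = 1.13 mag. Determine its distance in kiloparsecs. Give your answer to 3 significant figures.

d ≈ 126 kpc

m − M = 5 log₁₀(d/10 pc) + A  ⇒  14.74 − (-6.89) − 1.13 = 5 log₁₀(d/10)
20.500 = 5 log₁₀(d/10)
log₁₀ d = (m − M − A)/5 + 1 = 5.1000
d = 10^5.1000 = 125900 pc
= 125.9 kpc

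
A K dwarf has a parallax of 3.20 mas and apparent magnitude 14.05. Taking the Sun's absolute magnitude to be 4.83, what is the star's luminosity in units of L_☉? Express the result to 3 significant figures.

L/L_☉ ≈ 0.200

d = 1/p = 1000/3.20 mas = 312.5 pc
M = m − 5 log₁₀ d + 5 = 14.05 − 5·2.4949 + 5 = 6.576
M − M_☉ = 6.576 − 4.83 = 1.746
L/L_☉ = 10^(−0.4 × 1.746) = 0.2003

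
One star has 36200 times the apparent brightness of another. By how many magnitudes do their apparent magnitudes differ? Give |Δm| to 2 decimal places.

Pogson: Δm = −2.5 log₁₀(ratio) = −2.5 log₁₀(36200) = −2.5 × 4.5587 = -11.397

|Δm| ≈ 11.40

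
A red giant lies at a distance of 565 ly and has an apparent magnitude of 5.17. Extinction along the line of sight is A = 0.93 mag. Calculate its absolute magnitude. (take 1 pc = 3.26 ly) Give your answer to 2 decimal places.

M ≈ -1.95

d = 565 ly / 3.26 = 173.3 pc
5 log₁₀(d/10 pc) = 5 log₁₀(173.3) − 5 = 6.194
M = m − 5 log₁₀(d/10) − A = 5.17 − 6.194 − 0.93 = -1.954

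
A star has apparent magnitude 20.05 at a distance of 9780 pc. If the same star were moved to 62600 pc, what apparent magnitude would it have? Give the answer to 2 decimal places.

Flux ∝ 1/d², so Δm = 5 log₁₀(d₂/d₁) = 5 log₁₀(62600/9780) = 4.031
m₂ = m₁ + Δm = 20.05 + (4.031) = 24.081

m ≈ 24.08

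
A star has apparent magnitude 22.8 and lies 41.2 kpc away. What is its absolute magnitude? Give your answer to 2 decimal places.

d = 41.2 kpc = 41200 pc
5 log₁₀(d/10 pc) = 5 log₁₀(41200) − 5 = 18.074
M = m − 5 log₁₀(d/10) = 22.8 − 18.074 = 4.726

M ≈ 4.73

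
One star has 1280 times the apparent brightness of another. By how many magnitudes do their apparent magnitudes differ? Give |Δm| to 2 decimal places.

Pogson: Δm = −2.5 log₁₀(ratio) = −2.5 log₁₀(1280) = −2.5 × 3.1072 = -7.768

|Δm| ≈ 7.77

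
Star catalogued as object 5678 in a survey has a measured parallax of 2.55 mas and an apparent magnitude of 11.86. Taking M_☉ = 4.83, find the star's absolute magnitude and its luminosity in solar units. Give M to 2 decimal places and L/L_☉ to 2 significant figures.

M ≈ 3.89; L/L_☉ ≈ 2.4

d = 1/p = 1000/2.55 mas = 392.2 pc
M = m − 5 log₁₀ d + 5 = 11.86 − 5·2.5935 + 5 = 3.893
M − M_☉ = 3.893 − 4.83 = -0.937
L/L_☉ = 10^(−0.4 × -0.937) = 2.371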